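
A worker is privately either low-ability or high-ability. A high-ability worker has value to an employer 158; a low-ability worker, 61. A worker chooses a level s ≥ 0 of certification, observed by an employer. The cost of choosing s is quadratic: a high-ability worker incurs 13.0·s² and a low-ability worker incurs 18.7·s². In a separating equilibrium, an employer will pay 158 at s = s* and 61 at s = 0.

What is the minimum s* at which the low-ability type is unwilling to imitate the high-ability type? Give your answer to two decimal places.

2.28

The low-ability type at s = 0 receives 61; imitating at s* yields 158 − 18.7·s*².
Indifference: 61 = 158 − 18.7·s*², so s*² = (158 − 61) / 18.7 ≈ 5.1872.
s* = √5.1872 ≈ 2.28.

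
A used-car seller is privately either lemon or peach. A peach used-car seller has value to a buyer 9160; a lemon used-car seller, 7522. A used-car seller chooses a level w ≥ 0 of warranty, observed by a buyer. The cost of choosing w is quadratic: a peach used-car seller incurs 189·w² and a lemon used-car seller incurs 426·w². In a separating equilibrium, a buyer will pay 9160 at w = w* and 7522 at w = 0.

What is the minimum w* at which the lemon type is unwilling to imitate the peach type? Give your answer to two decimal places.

The lemon type at w = 0 receives 7522; imitating at w* yields 9160 − 426·w*².
Indifference: 7522 = 9160 − 426·w*², so w*² = (9160 − 7522) / 426 ≈ 3.8451.
w* = √3.8451 ≈ 1.96.

1.96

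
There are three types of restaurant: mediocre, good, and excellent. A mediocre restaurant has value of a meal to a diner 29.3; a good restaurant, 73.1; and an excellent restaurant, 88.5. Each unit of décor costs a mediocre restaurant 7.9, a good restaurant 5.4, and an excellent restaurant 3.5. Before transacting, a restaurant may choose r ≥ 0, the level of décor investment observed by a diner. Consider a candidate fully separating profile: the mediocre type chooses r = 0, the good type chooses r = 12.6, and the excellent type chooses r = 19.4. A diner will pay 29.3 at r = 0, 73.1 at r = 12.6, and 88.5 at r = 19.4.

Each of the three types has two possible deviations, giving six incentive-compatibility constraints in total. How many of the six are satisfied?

3

Mediocre (own payoff 29.3): to r=12.6 gives 73.1 − 7.9×12.6 = -26.44 → no gain ✓; to r=19.4 gives 88.5 − 7.9×19.4 = -64.76 → no gain ✓.
Good (own payoff 73.1 − 5.4×12.6 = 5.06): to r=0 gives 29.3 → profitable ✗; to r=19.4 gives 88.5 − 5.4×19.4 = -16.26 → no gain ✓.
Excellent (own payoff 88.5 − 3.5×19.4 = 20.6): to r=0 gives 29.3 → profitable ✗; to r=12.6 gives 73.1 − 3.5×12.6 = 29 → profitable ✗.
3 of the 6 constraints hold; not an equilibrium.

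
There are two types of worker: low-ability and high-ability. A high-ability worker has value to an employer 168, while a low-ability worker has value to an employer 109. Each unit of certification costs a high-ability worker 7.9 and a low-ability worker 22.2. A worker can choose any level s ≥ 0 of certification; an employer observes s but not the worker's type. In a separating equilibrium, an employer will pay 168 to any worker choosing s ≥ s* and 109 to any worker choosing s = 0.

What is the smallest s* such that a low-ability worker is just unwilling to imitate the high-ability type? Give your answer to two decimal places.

A low-ability worker choosing s = 0 receives 109.
Imitating at s* instead would pay 168 at cost 22.2·s*, netting 168 − 22.2·s*.
Indifference: 109 = 168 − 22.2·s*, so s* = (168 − 109) / 22.2 ≈ 2.66.
At s* the low-ability type's incentive constraint just binds; the high-ability type strictly prefers s* since its per-unit cost is lower.

2.66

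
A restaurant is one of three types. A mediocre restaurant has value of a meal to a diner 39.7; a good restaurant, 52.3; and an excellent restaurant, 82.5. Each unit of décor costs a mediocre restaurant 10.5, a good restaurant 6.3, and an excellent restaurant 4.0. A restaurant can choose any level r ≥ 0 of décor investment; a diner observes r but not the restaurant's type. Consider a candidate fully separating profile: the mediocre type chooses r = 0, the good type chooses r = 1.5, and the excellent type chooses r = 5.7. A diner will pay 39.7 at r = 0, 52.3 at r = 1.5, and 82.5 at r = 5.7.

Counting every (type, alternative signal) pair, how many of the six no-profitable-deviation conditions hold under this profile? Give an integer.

5

Excellent (own payoff 82.5 − 4.0×5.7 = 59.7): to r=0 gives 39.7 → no gain ✓; to r=1.5 gives 52.3 − 4.0×1.5 = 46.3 → no gain ✓.
Good (own payoff 52.3 − 6.3×1.5 = 42.85): to r=0 gives 39.7 → no gain ✓; to r=5.7 gives 82.5 − 6.3×5.7 = 46.59 → profitable ✗.
Mediocre (own payoff 39.7): to r=1.5 gives 52.3 − 10.5×1.5 = 36.55 → no gain ✓; to r=5.7 gives 82.5 − 10.5×5.7 = 22.65 → no gain ✓.
5 of the 6 constraints hold; not an equilibrium.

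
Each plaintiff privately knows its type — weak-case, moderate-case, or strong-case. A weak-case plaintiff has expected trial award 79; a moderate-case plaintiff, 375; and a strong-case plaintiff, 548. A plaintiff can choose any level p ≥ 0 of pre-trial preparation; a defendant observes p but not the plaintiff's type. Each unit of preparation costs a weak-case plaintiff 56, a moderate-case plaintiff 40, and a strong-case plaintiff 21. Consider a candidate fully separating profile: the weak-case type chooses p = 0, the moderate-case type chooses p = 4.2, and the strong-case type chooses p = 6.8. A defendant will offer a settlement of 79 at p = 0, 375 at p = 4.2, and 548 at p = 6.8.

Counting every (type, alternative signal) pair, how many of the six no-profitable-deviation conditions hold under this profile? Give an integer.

3

Weak-case (own payoff 79): to p=4.2 gives 375 − 56×4.2 = 139.8 → profitable ✗; to p=6.8 gives 548 − 56×6.8 = 167.2 → profitable ✗.
Moderate-case (own payoff 375 − 40×4.2 = 207): to p=0 gives 79 → no gain ✓; to p=6.8 gives 548 − 40×6.8 = 276 → profitable ✗.
Strong-case (own payoff 548 − 21×6.8 = 405.2): to p=0 gives 79 → no gain ✓; to p=4.2 gives 375 − 21×4.2 = 286.8 → no gain ✓.
3 of the 6 constraints hold; not an equilibrium.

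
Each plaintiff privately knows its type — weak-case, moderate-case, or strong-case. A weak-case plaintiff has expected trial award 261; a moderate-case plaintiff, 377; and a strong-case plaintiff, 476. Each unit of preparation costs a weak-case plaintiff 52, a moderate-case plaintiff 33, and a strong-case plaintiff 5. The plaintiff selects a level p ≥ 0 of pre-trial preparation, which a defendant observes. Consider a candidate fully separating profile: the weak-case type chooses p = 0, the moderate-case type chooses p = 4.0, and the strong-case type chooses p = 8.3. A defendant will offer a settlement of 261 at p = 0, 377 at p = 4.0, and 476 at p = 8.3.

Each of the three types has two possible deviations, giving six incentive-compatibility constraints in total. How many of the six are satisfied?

Strong-case (own payoff 476 − 5×8.3 = 434.5): to p=0 gives 261 → no gain ✓; to p=4.0 gives 377 − 5×4.0 = 357 → no gain ✓.
Moderate-case (own payoff 377 − 33×4.0 = 245): to p=0 gives 261 → profitable ✗; to p=8.3 gives 476 − 33×8.3 = 202.1 → no gain ✓.
Weak-case (own payoff 261): to p=4.0 gives 377 − 52×4.0 = 169 → no gain ✓; to p=8.3 gives 476 − 52×8.3 = 44.4 → no gain ✓.
5 of the 6 constraints hold; not an equilibrium.

5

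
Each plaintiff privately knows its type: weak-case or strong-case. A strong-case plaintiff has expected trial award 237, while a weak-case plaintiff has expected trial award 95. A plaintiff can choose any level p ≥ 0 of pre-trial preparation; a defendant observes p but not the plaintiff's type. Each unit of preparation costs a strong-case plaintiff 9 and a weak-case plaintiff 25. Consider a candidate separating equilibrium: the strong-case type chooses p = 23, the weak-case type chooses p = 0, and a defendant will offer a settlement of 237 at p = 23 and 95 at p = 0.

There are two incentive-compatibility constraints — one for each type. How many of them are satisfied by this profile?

Weak-case type: stay at 0 → 95; mimic → 237 − 25 × 23 = -338. IC holds (95 ≥ -338).
Strong-case type: signal → 237 − 9 × 23 = 30; deviate to 0 → 95. IC fails (30 < 95).
1 of 2 constraints hold, so this profile is not an equilibrium.

1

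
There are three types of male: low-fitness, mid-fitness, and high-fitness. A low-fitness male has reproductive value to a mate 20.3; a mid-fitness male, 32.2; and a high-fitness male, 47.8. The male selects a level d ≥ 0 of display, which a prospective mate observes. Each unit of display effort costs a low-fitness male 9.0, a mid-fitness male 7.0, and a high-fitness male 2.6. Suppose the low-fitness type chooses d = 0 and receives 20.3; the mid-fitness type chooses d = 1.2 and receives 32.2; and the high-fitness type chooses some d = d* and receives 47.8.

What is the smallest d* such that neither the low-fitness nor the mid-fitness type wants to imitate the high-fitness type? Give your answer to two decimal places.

3.43

Low-fitness type (on-path payoff 20.3) won't mimic when 20.3 ≥ 47.8 − 9.0·d*, i.e. d* ≥ 3.06.
Mid-fitness type (on-path payoff 32.2 − 7.0×1.2 = 23.8) won't mimic when 23.8 ≥ 47.8 − 7.0·d*, i.e. d* ≥ 3.43.
Both must hold, so d* = max(3.06, 3.43) = 3.43. The mid-fitness type's constraint binds.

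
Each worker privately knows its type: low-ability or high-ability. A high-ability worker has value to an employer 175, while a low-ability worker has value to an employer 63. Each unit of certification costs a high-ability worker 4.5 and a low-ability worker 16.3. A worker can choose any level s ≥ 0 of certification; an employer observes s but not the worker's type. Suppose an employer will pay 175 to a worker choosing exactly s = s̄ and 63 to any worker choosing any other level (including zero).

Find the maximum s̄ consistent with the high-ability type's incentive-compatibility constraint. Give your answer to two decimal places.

Choosing s̄ yields the high-ability type 175 − 4.5·s̄; choosing zero yields 63.
The high-ability type is indifferent at 175 − 4.5·s̄ = 63, i.e. s̄ = (175 − 63) / 4.5 ≈ 24.89.
For any s̄ above 24.89 the high-ability type would rather pool at zero, so separation collapses.

24.89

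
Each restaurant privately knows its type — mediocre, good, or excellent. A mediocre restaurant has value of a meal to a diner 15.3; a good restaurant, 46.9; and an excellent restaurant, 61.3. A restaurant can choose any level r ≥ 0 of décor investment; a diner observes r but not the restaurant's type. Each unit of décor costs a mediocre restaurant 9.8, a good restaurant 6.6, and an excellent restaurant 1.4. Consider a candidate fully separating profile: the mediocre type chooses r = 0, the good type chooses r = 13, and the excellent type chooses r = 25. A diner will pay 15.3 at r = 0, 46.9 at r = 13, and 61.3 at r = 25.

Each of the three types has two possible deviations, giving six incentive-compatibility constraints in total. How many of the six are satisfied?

Excellent (own payoff 61.3 − 1.4×25 = 26.3): to r=0 gives 15.3 → no gain ✓; to r=13 gives 46.9 − 1.4×13 = 28.7 → profitable ✗.
Good (own payoff 46.9 − 6.6×13 = -38.9): to r=0 gives 15.3 → profitable ✗; to r=25 gives 61.3 − 6.6×25 = -103.7 → no gain ✓.
Mediocre (own payoff 15.3): to r=13 gives 46.9 − 9.8×13 = -80.5 → no gain ✓; to r=25 gives 61.3 − 9.8×25 = -183.7 → no gain ✓.
4 of the 6 constraints hold; not an equilibrium.

4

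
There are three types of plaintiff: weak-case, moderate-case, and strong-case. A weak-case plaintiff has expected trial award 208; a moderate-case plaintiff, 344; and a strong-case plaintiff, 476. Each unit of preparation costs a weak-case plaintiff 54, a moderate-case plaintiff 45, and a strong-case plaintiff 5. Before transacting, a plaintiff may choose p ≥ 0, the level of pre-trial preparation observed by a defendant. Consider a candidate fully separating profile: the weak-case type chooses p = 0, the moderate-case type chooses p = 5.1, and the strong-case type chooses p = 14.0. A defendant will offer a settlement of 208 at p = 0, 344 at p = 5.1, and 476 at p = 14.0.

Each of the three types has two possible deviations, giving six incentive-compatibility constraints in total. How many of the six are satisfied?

Weak-case (own payoff 208): to p=5.1 gives 344 − 54×5.1 = 68.6 → no gain ✓; to p=14.0 gives 476 − 54×14.0 = -280 → no gain ✓.
Strong-case (own payoff 476 − 5×14.0 = 406): to p=0 gives 208 → no gain ✓; to p=5.1 gives 344 − 5×5.1 = 318.5 → no gain ✓.
Moderate-case (own payoff 344 − 45×5.1 = 114.5): to p=0 gives 208 → profitable ✗; to p=14.0 gives 476 − 45×14.0 = -154 → no gain ✓.
5 of the 6 constraints hold; not an equilibrium.

5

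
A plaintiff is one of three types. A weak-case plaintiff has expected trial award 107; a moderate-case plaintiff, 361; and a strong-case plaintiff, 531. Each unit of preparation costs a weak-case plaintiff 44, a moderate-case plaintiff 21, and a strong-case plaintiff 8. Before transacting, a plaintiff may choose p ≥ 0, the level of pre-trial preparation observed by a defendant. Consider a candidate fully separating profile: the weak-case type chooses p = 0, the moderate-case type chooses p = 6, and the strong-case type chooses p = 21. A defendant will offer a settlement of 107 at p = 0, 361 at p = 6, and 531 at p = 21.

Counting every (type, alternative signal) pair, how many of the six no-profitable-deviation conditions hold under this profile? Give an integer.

Weak-case (own payoff 107): to p=6 gives 361 − 44×6 = 97 → no gain ✓; to p=21 gives 531 − 44×21 = -393 → no gain ✓.
Moderate-case (own payoff 361 − 21×6 = 235): to p=0 gives 107 → no gain ✓; to p=21 gives 531 − 21×21 = 90 → no gain ✓.
Strong-case (own payoff 531 − 8×21 = 363): to p=0 gives 107 → no gain ✓; to p=6 gives 361 − 8×6 = 313 → no gain ✓.
6 of the 6 constraints hold; this profile is a separating equilibrium.

6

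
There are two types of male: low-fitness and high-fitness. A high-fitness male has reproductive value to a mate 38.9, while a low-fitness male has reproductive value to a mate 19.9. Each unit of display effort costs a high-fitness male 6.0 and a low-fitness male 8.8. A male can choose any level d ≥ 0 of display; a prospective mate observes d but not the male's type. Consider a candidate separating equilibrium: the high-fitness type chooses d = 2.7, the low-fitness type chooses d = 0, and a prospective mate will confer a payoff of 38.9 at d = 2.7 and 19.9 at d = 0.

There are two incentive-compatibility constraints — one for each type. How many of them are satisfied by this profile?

2

High-fitness type: signal → 38.9 − 6.0 × 2.7 = 22.7; deviate to 0 → 19.9. IC holds (22.7 ≥ 19.9).
Low-fitness type: stay at 0 → 19.9; mimic → 38.9 − 8.8 × 2.7 = 15.14. IC holds (19.9 ≥ 15.14).
2 of 2 constraints hold, so this is a separating equilibrium.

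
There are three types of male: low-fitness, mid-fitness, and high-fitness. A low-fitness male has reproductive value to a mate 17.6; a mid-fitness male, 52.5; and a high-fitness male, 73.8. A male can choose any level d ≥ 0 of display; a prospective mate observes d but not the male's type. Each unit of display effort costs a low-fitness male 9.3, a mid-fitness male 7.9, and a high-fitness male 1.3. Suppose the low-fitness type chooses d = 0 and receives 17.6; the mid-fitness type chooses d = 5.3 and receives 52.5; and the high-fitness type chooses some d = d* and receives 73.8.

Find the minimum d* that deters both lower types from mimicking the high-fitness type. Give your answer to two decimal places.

Low-fitness type (on-path payoff 17.6) won't mimic when 17.6 ≥ 73.8 − 9.3·d*, i.e. d* ≥ 6.04.
Mid-fitness type (on-path payoff 52.5 − 7.9×5.3 = 10.63) won't mimic when 10.63 ≥ 73.8 − 7.9·d*, i.e. d* ≥ 8.00.
Both must hold, so d* = max(6.04, 8.00) = 8.00. The mid-fitness type's constraint binds.

8.00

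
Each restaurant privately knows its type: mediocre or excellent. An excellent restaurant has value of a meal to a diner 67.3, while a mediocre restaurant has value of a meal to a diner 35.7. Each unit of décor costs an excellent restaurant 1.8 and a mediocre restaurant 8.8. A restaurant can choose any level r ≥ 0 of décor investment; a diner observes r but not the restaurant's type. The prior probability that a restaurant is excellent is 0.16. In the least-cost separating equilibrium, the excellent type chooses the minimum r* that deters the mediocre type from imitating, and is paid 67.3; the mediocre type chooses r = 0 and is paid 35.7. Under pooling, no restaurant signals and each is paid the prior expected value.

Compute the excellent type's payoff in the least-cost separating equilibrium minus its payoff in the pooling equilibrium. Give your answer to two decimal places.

Least-cost separating signal: r* solves 35.7 = 67.3 − 8.8·r*, so r* = (67.3 − 35.7)/8.8 ≈ 3.5909.
Excellent type's separating payoff: 67.3 − 1.8 × r* = 67.3 − 1.8 × (67.3 − 35.7)/8.8 = 67.3 − 56.88/8.8 ≈ 60.8364.
Pooling payoff: 0.16 × 67.3 + 0.84 × 35.7 = 40.756.
Difference: 60.8364 − 40.756 = 20.0804, i.e. 20.08 to two decimal places.
The excellent type prefers to separate.

20.08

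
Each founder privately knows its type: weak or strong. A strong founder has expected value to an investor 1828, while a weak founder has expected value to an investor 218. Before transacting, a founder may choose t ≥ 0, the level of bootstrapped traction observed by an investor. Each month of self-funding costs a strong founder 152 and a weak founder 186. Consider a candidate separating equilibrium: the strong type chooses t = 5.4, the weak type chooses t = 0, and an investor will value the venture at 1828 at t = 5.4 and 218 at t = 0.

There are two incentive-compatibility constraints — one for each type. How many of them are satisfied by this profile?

Strong type: signal → 1828 − 152 × 5.4 = 1007.2; deviate to 0 → 218. IC holds (1007.2 ≥ 218).
Weak type: stay at 0 → 218; mimic → 1828 − 186 × 5.4 = 823.6. IC fails (218 < 823.6).
1 of 2 constraints hold, so this profile is not an equilibrium.

1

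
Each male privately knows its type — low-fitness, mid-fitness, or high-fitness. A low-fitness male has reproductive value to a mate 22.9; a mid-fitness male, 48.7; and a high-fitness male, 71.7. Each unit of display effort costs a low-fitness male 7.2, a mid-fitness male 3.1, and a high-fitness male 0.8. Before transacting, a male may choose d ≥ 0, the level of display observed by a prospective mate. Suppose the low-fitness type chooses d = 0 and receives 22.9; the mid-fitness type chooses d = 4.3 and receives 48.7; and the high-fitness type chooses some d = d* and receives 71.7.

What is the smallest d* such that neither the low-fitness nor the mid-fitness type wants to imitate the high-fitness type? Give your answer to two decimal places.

11.72

Mid-fitness type (on-path payoff 48.7 − 3.1×4.3 = 35.37) won't mimic when 35.37 ≥ 71.7 − 3.1·d*, i.e. d* ≥ 11.72.
Low-fitness type (on-path payoff 22.9) won't mimic when 22.9 ≥ 71.7 − 7.2·d*, i.e. d* ≥ 6.78.
Both must hold, so d* = max(6.78, 11.72) = 11.72. The mid-fitness type's constraint binds.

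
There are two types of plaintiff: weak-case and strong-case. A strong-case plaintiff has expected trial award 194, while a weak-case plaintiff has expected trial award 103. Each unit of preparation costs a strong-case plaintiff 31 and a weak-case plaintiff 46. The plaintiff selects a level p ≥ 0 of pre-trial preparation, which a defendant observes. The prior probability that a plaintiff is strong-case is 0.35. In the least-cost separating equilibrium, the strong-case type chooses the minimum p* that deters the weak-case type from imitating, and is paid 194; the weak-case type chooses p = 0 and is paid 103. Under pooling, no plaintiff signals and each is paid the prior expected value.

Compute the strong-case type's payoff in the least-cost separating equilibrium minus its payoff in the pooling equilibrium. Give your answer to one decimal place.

-2.2

Least-cost separating signal: p* solves 103 = 194 − 46·p*, so p* = (194 − 103)/46 ≈ 1.9783.
Strong-case type's separating payoff: 194 − 31 × p* = 194 − 31 × (194 − 103)/46 = 194 − 2821/46 ≈ 132.674.
Pooling payoff: 0.35 × 194 + 0.65 × 103 = 134.85.
Difference: 132.674 − 134.85 = -2.176, i.e. -2.2 to one decimal place.
The strong-case type would prefer the pooling outcome.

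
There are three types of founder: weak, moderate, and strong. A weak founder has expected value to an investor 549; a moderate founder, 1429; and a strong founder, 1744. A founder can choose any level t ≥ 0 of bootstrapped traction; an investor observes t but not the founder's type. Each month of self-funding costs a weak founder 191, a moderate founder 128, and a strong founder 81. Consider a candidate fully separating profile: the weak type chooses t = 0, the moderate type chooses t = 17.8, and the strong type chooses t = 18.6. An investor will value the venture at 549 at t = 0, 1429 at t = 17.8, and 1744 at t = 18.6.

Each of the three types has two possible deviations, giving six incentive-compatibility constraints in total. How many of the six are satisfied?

Moderate (own payoff 1429 − 128×17.8 = -849.4): to t=0 gives 549 → profitable ✗; to t=18.6 gives 1744 − 128×18.6 = -636.8 → profitable ✗.
Strong (own payoff 1744 − 81×18.6 = 237.4): to t=0 gives 549 → profitable ✗; to t=17.8 gives 1429 − 81×17.8 = -12.8 → no gain ✓.
Weak (own payoff 549): to t=17.8 gives 1429 − 191×17.8 = -1970.8 → no gain ✓; to t=18.6 gives 1744 − 191×18.6 = -1808.6 → no gain ✓.
3 of the 6 constraints hold; not an equilibrium.

3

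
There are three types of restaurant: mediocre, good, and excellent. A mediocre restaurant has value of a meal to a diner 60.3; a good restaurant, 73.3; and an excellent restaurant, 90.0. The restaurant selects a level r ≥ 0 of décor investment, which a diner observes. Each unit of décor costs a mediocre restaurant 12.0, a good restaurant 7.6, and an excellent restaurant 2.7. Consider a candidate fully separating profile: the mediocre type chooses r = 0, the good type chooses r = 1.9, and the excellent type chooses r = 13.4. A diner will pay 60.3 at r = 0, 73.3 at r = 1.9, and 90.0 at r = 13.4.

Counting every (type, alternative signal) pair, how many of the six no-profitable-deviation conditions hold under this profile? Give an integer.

3

Excellent (own payoff 90.0 − 2.7×13.4 = 53.82): to r=0 gives 60.3 → profitable ✗; to r=1.9 gives 73.3 − 2.7×1.9 = 68.17 → profitable ✗.
Good (own payoff 73.3 − 7.6×1.9 = 58.86): to r=0 gives 60.3 → profitable ✗; to r=13.4 gives 90.0 − 7.6×13.4 = -11.84 → no gain ✓.
Mediocre (own payoff 60.3): to r=1.9 gives 73.3 − 12.0×1.9 = 50.5 → no gain ✓; to r=13.4 gives 90.0 − 12.0×13.4 = -70.8 → no gain ✓.
3 of the 6 constraints hold; not an equilibrium.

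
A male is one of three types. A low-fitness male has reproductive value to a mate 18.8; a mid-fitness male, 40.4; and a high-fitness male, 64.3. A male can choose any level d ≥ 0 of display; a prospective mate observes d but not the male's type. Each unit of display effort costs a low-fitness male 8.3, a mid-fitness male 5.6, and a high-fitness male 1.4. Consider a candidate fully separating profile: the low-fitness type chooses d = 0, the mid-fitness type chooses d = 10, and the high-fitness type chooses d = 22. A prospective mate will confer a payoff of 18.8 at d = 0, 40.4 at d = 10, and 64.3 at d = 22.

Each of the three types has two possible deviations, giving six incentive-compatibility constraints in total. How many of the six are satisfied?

5

High-fitness (own payoff 64.3 − 1.4×22 = 33.5): to d=0 gives 18.8 → no gain ✓; to d=10 gives 40.4 − 1.4×10 = 26.4 → no gain ✓.
Low-fitness (own payoff 18.8): to d=10 gives 40.4 − 8.3×10 = -42.6 → no gain ✓; to d=22 gives 64.3 − 8.3×22 = -118.3 → no gain ✓.
Mid-fitness (own payoff 40.4 − 5.6×10 = -15.6): to d=0 gives 18.8 → profitable ✗; to d=22 gives 64.3 − 5.6×22 = -58.9 → no gain ✓.
5 of the 6 constraints hold; not an equilibrium.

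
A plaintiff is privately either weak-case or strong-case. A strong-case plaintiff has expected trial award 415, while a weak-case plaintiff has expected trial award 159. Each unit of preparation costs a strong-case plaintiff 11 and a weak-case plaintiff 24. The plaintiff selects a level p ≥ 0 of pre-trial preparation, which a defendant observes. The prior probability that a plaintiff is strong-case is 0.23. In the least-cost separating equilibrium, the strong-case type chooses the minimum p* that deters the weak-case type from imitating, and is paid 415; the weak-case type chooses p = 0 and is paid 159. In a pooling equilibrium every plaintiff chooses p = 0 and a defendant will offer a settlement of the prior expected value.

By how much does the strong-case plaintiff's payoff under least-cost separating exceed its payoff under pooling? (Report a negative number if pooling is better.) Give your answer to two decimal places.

Least-cost separating signal: p* solves 159 = 415 − 24·p*, so p* = (415 − 159)/24 ≈ 10.6667.
Strong-case type's separating payoff: 415 − 11 × p* = 415 − 11 × (415 − 159)/24 = 415 − 2816/24 ≈ 297.6667.
Pooling payoff: 0.23 × 415 + 0.77 × 159 = 217.88.
Difference: 297.6667 − 217.88 = 79.7867, i.e. 79.79 to two decimal places.
The strong-case type prefers to separate.

79.79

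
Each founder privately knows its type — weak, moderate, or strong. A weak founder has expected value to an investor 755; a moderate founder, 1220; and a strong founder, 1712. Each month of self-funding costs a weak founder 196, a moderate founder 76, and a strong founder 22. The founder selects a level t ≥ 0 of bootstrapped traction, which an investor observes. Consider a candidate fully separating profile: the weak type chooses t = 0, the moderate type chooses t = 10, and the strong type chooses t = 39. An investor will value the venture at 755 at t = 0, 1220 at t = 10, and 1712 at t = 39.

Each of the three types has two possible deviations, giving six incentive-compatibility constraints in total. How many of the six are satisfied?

4

Strong (own payoff 1712 − 22×39 = 854): to t=0 gives 755 → no gain ✓; to t=10 gives 1220 − 22×10 = 1000 → profitable ✗.
Weak (own payoff 755): to t=10 gives 1220 − 196×10 = -740 → no gain ✓; to t=39 gives 1712 − 196×39 = -5932 → no gain ✓.
Moderate (own payoff 1220 − 76×10 = 460): to t=0 gives 755 → profitable ✗; to t=39 gives 1712 − 76×39 = -1252 → no gain ✓.
4 of the 6 constraints hold; not an equilibrium.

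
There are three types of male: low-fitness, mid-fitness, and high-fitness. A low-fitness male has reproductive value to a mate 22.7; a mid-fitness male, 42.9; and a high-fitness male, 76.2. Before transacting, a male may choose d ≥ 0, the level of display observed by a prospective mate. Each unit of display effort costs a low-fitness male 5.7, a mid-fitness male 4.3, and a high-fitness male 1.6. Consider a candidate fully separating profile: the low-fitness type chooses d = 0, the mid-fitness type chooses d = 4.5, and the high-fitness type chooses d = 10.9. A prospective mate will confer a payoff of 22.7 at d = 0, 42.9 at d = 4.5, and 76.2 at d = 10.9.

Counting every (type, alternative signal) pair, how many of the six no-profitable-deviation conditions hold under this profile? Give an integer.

5

High-fitness (own payoff 76.2 − 1.6×10.9 = 58.76): to d=0 gives 22.7 → no gain ✓; to d=4.5 gives 42.9 − 1.6×4.5 = 35.7 → no gain ✓.
Low-fitness (own payoff 22.7): to d=4.5 gives 42.9 − 5.7×4.5 = 17.25 → no gain ✓; to d=10.9 gives 76.2 − 5.7×10.9 = 14.07 → no gain ✓.
Mid-fitness (own payoff 42.9 − 4.3×4.5 = 23.55): to d=0 gives 22.7 → no gain ✓; to d=10.9 gives 76.2 − 4.3×10.9 = 29.33 → profitable ✗.
5 of the 6 constraints hold; not an equilibrium.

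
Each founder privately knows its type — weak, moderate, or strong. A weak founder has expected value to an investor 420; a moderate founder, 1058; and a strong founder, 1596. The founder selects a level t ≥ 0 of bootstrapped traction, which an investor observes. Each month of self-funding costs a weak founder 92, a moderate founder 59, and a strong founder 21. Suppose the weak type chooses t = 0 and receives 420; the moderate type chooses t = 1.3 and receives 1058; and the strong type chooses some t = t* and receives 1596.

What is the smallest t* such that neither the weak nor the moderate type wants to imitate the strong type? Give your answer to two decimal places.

Moderate type (on-path payoff 1058 − 59×1.3 = 981.3) won't mimic when 981.3 ≥ 1596 − 59·t*, i.e. t* ≥ 10.42.
Weak type (on-path payoff 420) won't mimic when 420 ≥ 1596 − 92·t*, i.e. t* ≥ 12.78.
Both must hold, so t* = max(12.78, 10.42) = 12.78. The weak type's constraint binds.

12.78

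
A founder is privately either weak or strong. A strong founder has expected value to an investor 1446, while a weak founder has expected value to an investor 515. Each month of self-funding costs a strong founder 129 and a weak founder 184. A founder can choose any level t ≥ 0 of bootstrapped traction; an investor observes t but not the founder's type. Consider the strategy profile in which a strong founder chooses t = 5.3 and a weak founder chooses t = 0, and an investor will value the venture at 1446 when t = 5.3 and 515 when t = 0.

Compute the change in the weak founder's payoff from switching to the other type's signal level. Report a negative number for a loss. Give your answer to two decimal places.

Playing t = 0 the weak founder receives 515.
Deviating to t = 5.3 brings payment 1446 at cost 184 × 5.3 = 975.2, netting 470.8.
Gain from deviating: 470.8 − 515 = -44.20.
The gain is negative, so the weak type's incentive-compatibility constraint is satisfied.

-44.20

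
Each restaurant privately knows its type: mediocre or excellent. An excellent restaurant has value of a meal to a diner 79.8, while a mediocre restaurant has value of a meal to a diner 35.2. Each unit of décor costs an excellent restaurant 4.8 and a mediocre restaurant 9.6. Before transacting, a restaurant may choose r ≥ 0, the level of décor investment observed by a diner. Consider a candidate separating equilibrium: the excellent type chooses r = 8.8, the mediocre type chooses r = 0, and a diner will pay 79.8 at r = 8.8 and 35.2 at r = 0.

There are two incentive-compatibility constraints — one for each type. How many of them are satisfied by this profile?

2

Excellent type: signal → 79.8 − 4.8 × 8.8 = 37.56; deviate to 0 → 35.2. IC holds (37.56 ≥ 35.2).
Mediocre type: stay at 0 → 35.2; mimic → 79.8 − 9.6 × 8.8 = -4.68. IC holds (35.2 ≥ -4.68).
2 of 2 constraints hold, so this is a separating equilibrium.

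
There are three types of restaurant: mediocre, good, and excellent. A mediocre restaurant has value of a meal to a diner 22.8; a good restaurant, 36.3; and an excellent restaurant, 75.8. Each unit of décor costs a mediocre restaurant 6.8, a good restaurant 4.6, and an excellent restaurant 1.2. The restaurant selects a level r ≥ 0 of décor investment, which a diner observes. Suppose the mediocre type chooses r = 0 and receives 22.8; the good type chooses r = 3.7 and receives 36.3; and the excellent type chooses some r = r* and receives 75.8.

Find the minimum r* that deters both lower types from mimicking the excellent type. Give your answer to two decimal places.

12.29

Mediocre type (on-path payoff 22.8) won't mimic when 22.8 ≥ 75.8 − 6.8·r*, i.e. r* ≥ 7.79.
Good type (on-path payoff 36.3 − 4.6×3.7 = 19.28) won't mimic when 19.28 ≥ 75.8 − 4.6·r*, i.e. r* ≥ 12.29.
Both must hold, so r* = max(7.79, 12.29) = 12.29. The good type's constraint binds.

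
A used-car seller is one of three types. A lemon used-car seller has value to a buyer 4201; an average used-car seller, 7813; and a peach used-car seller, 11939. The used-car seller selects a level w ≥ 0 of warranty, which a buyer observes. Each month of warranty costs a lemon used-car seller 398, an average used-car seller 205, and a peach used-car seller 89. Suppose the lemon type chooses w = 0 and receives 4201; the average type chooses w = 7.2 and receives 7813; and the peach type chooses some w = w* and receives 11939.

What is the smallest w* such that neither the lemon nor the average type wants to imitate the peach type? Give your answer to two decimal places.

Average type (on-path payoff 7813 − 205×7.2 = 6337) won't mimic when 6337 ≥ 11939 − 205·w*, i.e. w* ≥ 27.33.
Lemon type (on-path payoff 4201) won't mimic when 4201 ≥ 11939 − 398·w*, i.e. w* ≥ 19.44.
Both must hold, so w* = max(19.44, 27.33) = 27.33. The average type's constraint binds.

27.33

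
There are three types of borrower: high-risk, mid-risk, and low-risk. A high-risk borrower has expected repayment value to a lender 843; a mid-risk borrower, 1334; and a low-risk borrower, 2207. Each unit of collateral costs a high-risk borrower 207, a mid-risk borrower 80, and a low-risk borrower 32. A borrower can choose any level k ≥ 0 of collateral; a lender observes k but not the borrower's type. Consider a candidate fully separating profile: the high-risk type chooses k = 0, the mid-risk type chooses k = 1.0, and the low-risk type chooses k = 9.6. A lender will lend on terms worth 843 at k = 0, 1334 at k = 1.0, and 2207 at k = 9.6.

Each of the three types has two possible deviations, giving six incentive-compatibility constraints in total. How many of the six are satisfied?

Mid-risk (own payoff 1334 − 80×1.0 = 1254): to k=0 gives 843 → no gain ✓; to k=9.6 gives 2207 − 80×9.6 = 1439 → profitable ✗.
High-risk (own payoff 843): to k=1.0 gives 1334 − 207×1.0 = 1127 → profitable ✗; to k=9.6 gives 2207 − 207×9.6 = 219.8 → no gain ✓.
Low-risk (own payoff 2207 − 32×9.6 = 1899.8): to k=0 gives 843 → no gain ✓; to k=1.0 gives 1334 − 32×1.0 = 1302 → no gain ✓.
4 of the 6 constraints hold; not an equilibrium.

4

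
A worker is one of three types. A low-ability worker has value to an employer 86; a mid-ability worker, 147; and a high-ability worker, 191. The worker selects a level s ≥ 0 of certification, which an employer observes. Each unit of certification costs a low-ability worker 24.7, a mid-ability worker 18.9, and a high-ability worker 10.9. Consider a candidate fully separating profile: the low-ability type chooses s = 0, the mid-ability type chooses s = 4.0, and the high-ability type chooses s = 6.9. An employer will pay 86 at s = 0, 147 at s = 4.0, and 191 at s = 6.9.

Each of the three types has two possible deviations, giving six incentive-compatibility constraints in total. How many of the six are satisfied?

Mid-ability (own payoff 147 − 18.9×4.0 = 71.4): to s=0 gives 86 → profitable ✗; to s=6.9 gives 191 − 18.9×6.9 = 60.59 → no gain ✓.
High-ability (own payoff 191 − 10.9×6.9 = 115.79): to s=0 gives 86 → no gain ✓; to s=4.0 gives 147 − 10.9×4.0 = 103.4 → no gain ✓.
Low-ability (own payoff 86): to s=4.0 gives 147 − 24.7×4.0 = 48.2 → no gain ✓; to s=6.9 gives 191 − 24.7×6.9 = 20.57 → no gain ✓.
5 of the 6 constraints hold; not an equilibrium.

5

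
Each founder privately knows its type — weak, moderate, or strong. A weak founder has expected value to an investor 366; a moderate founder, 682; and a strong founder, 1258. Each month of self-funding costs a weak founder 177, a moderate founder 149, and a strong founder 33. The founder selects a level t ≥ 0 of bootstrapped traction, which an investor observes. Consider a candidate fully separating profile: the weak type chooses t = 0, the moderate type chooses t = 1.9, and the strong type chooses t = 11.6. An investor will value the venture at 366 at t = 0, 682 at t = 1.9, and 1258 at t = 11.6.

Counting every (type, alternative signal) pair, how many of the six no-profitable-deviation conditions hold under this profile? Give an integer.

Strong (own payoff 1258 − 33×11.6 = 875.2): to t=0 gives 366 → no gain ✓; to t=1.9 gives 682 − 33×1.9 = 619.3 → no gain ✓.
Moderate (own payoff 682 − 149×1.9 = 398.9): to t=0 gives 366 → no gain ✓; to t=11.6 gives 1258 − 149×11.6 = -470.4 → no gain ✓.
Weak (own payoff 366): to t=1.9 gives 682 − 177×1.9 = 345.7 → no gain ✓; to t=11.6 gives 1258 − 177×11.6 = -795.2 → no gain ✓.
6 of the 6 constraints hold; this profile is a separating equilibrium.

6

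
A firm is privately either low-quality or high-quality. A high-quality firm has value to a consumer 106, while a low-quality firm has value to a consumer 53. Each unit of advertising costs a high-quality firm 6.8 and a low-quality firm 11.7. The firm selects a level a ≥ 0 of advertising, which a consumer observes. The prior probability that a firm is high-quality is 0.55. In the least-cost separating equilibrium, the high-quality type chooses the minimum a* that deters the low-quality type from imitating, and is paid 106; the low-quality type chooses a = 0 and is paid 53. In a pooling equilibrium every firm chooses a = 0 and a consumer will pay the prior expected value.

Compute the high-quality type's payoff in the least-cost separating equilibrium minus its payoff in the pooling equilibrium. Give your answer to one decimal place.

Least-cost separating signal: a* solves 53 = 106 − 11.7·a*, so a* = (106 − 53)/11.7 ≈ 4.5299.
High-quality type's separating payoff: 106 − 6.8 × a* = 106 − 6.8 × (106 − 53)/11.7 = 106 − 360.4/11.7 ≈ 75.197.
Pooling payoff: 0.55 × 106 + 0.45 × 53 = 82.15.
Difference: 75.197 − 82.15 = -6.953, i.e. -7.0 to one decimal place.
The high-quality type would prefer the pooling outcome.

-7.0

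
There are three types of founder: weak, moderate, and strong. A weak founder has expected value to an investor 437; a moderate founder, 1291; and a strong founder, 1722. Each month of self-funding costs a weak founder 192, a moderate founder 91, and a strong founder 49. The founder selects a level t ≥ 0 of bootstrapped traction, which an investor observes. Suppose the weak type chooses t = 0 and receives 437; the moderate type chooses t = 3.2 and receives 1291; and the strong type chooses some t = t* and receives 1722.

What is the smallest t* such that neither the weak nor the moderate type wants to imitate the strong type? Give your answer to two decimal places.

7.94

Moderate type (on-path payoff 1291 − 91×3.2 = 999.8) won't mimic when 999.8 ≥ 1722 − 91·t*, i.e. t* ≥ 7.94.
Weak type (on-path payoff 437) won't mimic when 437 ≥ 1722 − 192·t*, i.e. t* ≥ 6.69.
Both must hold, so t* = max(6.69, 7.94) = 7.94. The moderate type's constraint binds.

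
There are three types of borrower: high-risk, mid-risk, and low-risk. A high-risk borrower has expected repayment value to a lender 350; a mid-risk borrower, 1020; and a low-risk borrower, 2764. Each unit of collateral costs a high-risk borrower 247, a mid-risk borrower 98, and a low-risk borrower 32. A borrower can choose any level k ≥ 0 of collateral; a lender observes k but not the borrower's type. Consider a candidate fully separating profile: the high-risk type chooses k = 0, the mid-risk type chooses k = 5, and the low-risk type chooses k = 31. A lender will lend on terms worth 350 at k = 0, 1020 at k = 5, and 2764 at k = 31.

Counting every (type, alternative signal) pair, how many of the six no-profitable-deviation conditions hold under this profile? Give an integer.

6

Mid-risk (own payoff 1020 − 98×5 = 530): to k=0 gives 350 → no gain ✓; to k=31 gives 2764 − 98×31 = -274 → no gain ✓.
High-risk (own payoff 350): to k=5 gives 1020 − 247×5 = -215 → no gain ✓; to k=31 gives 2764 − 247×31 = -4893 → no gain ✓.
Low-risk (own payoff 2764 − 32×31 = 1772): to k=0 gives 350 → no gain ✓; to k=5 gives 1020 − 32×5 = 860 → no gain ✓.
6 of the 6 constraints hold; this profile is a separating equilibrium.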